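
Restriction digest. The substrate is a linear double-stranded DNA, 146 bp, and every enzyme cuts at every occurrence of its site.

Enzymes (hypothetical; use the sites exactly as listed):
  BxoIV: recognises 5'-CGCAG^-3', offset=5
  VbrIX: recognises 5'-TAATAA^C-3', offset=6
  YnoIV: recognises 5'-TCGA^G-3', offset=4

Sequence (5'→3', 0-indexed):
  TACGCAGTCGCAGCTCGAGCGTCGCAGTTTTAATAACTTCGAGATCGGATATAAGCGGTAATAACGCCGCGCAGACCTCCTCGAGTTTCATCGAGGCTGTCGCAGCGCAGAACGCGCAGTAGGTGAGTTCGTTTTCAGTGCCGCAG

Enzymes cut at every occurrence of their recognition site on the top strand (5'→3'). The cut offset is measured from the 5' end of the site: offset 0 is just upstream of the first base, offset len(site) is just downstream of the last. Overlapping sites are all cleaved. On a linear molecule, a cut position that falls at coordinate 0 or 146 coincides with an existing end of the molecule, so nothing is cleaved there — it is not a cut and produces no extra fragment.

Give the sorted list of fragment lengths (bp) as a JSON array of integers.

Per-enzyme occurrences:
  BxoIV CGCAG/5: at [2, 8, 22, 69, 100, 105, 114, 141] ⇒ [7, 13, 27, 74, 105, 110, 119] (position 146 is a terminus of the linear molecule — no cut)
  VbrIX TAATAAC/6: at [30, 58] ⇒ [36, 64]
  YnoIV TCGAG/4: at [14, 38, 80, 90] ⇒ [18, 42, 84, 94]

Pooled cuts: [7, 13, 18, 27, 36, 42, 64, 74, 84, 94, 105, 110, 119]

Fragment lengths:
  [0,7): 7 bp
  [7,13): 6 bp
  [13,18): 5 bp
  [18,27): 9 bp
  [27,36): 9 bp
  [36,42): 6 bp
  [42,64): 22 bp
  [64,74): 10 bp
  [74,84): 10 bp
  [84,94): 10 bp
  [94,105): 11 bp
  [105,110): 5 bp
  [110,119): 9 bp
  [119,146): 27 bp

[5,5,6,6,7,9,9,9,10,10,10,11,22,27]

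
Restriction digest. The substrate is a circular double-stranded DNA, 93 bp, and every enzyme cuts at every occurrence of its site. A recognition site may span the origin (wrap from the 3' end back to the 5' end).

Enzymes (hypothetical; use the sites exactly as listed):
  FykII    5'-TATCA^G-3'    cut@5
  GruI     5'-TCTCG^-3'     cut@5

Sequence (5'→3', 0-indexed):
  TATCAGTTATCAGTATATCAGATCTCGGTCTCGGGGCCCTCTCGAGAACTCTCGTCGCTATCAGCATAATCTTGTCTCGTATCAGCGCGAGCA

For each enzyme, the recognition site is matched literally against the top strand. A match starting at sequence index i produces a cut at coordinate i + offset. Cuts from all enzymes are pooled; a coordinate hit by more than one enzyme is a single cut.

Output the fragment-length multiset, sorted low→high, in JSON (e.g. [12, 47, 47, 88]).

Site scan:
  FykII (TATCAG, off=5): starts [0, 7, 15, 58, 79] → cuts [5, 12, 20, 63, 84]
  GruI (TCTCG, off=5): starts [22, 28, 39, 49, 74] → cuts [27, 33, 44, 54, 79]

All cut coordinates (distinct, sorted): [5, 12, 20, 27, 33, 44, 54, 63, 79, 84]

Fragment lengths:
  5→12: 7 bp
  12→20: 8 bp
  20→27: 7 bp
  27→33: 6 bp
  33→44: 11 bp
  44→54: 10 bp
  54→63: 9 bp
  63→79: 16 bp
  79→84: 5 bp
  84→5 (wrap): 93-84+5 = 14 bp

[5,6,7,7,8,9,10,11,14,16]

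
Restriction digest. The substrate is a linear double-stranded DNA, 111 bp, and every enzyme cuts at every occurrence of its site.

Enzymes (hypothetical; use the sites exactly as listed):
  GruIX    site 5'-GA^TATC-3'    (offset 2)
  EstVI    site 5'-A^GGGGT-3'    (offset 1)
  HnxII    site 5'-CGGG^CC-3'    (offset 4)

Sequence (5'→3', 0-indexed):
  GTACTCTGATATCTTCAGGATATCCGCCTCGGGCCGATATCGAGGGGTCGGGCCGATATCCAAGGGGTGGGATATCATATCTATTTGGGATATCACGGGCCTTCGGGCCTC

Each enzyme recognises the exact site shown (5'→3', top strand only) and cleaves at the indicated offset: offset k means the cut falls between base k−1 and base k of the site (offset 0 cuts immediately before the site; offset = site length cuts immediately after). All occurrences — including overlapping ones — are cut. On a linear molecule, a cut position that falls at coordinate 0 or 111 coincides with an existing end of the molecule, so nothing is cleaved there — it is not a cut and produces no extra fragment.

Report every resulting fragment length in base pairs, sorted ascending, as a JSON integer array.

Scan for sites:
  GruIX (GATATC, off=2): starts [7, 18, 35, 54, 70, 88] → cuts [9, 20, 37, 56, 72, 90]
  EstVI (AGGGGT, off=1): starts [42, 62] → cuts [43, 63]
  HnxII (CGGGCC, off=4): starts [29, 48, 95, 103] → cuts [33, 52, 99, 107]

Pooled cuts: [9, 20, 33, 37, 43, 52, 56, 63, 72, 90, 99, 107]

Fragment lengths:
  [0,9): 9 bp
  [9,20): 11 bp
  [20,33): 13 bp
  [33,37): 4 bp
  [37,43): 6 bp
  [43,52): 9 bp
  [52,56): 4 bp
  [56,63): 7 bp
  [63,72): 9 bp
  [72,90): 18 bp
  [90,99): 9 bp
  [99,107): 8 bp
  [107,111): 4 bp

[4,4,4,6,7,8,9,9,9,9,11,13,18]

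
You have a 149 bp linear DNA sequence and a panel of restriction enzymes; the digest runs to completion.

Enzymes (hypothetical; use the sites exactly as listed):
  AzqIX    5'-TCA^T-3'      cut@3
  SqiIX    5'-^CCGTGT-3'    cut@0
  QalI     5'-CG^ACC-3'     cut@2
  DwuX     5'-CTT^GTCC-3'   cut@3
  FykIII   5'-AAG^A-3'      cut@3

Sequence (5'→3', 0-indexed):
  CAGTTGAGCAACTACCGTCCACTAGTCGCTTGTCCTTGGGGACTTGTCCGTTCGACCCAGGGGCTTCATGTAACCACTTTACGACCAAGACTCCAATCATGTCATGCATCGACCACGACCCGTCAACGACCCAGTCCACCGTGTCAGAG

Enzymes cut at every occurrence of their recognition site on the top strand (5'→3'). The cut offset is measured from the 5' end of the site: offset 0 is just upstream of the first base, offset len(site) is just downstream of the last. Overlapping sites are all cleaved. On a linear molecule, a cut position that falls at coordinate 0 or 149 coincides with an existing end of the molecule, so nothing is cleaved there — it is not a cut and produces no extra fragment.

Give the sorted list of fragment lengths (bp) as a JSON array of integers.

[5,6,6,7,9,10,10,11,11,14,14,15,31]

Per-enzyme occurrences:
  AzqIX TCAT/3: at [65, 96, 101] ⇒ [68, 99, 104]
  SqiIX CCGTGT/0: at [138] ⇒ [138]
  QalI CGACC/2: at [52, 81, 109, 115, 126] ⇒ [54, 83, 111, 117, 128]
  DwuX CTTGTCC/3: at [28, 42] ⇒ [31, 45]
  FykIII AAGA/3: at [86] ⇒ [89]

All cut coordinates (distinct, sorted): [31, 45, 54, 68, 83, 89, 99, 104, 111, 117, 128, 138]

Fragments:
  [0,31): 31 bp
  [31,45): 14 bp
  [45,54): 9 bp
  [54,68): 14 bp
  [68,83): 15 bp
  [83,89): 6 bp
  [89,99): 10 bp
  [99,104): 5 bp
  [104,111): 7 bp
  [111,117): 6 bp
  [117,128): 11 bp
  [128,138): 10 bp
  [138,149): 11 bp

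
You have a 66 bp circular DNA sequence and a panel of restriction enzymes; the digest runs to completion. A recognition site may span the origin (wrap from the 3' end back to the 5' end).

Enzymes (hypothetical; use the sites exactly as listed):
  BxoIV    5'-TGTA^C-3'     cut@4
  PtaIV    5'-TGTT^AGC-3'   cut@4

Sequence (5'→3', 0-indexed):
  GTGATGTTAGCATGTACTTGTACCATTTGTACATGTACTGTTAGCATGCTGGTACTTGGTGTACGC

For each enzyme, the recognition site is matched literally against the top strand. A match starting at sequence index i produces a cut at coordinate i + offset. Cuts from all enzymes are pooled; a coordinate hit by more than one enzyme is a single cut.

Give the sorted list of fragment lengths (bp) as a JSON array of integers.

Per-enzyme occurrences:
  BxoIV TGTAC/4: at [12, 18, 27, 33, 59] ⇒ [16, 22, 31, 37, 63]
  PtaIV TGTTAGC/4: at [4, 38] ⇒ [8, 42]

All cut coordinates (distinct, sorted): [8, 16, 22, 31, 37, 42, 63]

Fragment lengths:
  8→16: 8 bp
  16→22: 6 bp
  22→31: 9 bp
  31→37: 6 bp
  37→42: 5 bp
  42→63: 21 bp
  63→8 (wrap): 66-63+8 = 11 bp

[5,6,6,8,9,11,21]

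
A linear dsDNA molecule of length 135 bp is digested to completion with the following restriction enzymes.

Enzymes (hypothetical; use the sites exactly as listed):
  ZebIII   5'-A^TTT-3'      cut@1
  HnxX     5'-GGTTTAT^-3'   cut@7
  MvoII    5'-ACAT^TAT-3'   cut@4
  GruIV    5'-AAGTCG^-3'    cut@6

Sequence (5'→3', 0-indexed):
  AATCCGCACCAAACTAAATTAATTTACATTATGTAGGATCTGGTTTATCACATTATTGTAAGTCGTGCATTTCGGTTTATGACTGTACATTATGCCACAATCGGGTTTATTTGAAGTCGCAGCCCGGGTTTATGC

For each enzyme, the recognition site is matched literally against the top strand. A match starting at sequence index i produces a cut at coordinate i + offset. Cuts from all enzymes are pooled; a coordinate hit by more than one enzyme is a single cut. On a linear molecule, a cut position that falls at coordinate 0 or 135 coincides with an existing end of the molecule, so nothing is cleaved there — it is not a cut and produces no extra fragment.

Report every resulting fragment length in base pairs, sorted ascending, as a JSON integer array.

Per-enzyme occurrences:
  ZebIII (ATTT, off=1): starts [21, 68, 108] → cuts [22, 69, 109]
  HnxX (GGTTTAT, off=7): starts [41, 73, 103, 126] → cuts [48, 80, 110, 133]
  MvoII (ACATTAT, off=4): starts [25, 49, 86] → cuts [29, 53, 90]
  GruIV (AAGTCG, off=6): starts [59, 113] → cuts [65, 119]

Pooled cuts: [22, 29, 48, 53, 65, 69, 80, 90, 109, 110, 119, 133]

Fragments:
  [0,22): 22 bp
  [22,29): 7 bp
  [29,48): 19 bp
  [48,53): 5 bp
  [53,65): 12 bp
  [65,69): 4 bp
  [69,80): 11 bp
  [80,90): 10 bp
  [90,109): 19 bp
  [109,110): 1 bp
  [110,119): 9 bp
  [119,133): 14 bp
  [133,135): 2 bp

[1,2,4,5,7,9,10,11,12,14,19,19,22]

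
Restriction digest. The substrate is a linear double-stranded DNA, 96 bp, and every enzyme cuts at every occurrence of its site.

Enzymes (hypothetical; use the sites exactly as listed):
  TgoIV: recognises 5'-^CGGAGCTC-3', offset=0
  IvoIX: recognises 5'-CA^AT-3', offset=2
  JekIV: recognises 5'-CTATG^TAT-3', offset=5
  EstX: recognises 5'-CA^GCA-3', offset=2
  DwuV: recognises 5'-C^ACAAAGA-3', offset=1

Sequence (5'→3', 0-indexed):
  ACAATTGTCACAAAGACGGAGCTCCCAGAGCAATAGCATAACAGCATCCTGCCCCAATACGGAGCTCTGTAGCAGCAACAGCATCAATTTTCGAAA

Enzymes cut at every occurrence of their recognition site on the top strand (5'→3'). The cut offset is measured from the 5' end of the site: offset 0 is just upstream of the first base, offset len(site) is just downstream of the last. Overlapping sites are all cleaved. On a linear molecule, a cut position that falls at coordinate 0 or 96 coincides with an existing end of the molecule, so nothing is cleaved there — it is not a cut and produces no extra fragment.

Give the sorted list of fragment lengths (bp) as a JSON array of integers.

Per-enzyme occurrences:
  TgoIV CGGAGCTC/0: at [16, 59] ⇒ [16, 59]
  IvoIX CAAT/2: at [1, 30, 54, 84] ⇒ [3, 32, 56, 86]
  JekIV (CTATGTAT, off=5): no sites
  EstX CAGCA/2: at [41, 72, 78] ⇒ [43, 74, 80]
  DwuV CACAAAGA/1: at [8] ⇒ [9]

All cut coordinates (distinct, sorted): [3, 9, 16, 32, 43, 56, 59, 74, 80, 86]

Fragment lengths:
  [0,3): 3 bp
  [3,9): 6 bp
  [9,16): 7 bp
  [16,32): 16 bp
  [32,43): 11 bp
  [43,56): 13 bp
  [56,59): 3 bp
  [59,74): 15 bp
  [74,80): 6 bp
  [80,86): 6 bp
  [86,96): 10 bp

[3,3,6,6,6,7,10,11,13,15,16]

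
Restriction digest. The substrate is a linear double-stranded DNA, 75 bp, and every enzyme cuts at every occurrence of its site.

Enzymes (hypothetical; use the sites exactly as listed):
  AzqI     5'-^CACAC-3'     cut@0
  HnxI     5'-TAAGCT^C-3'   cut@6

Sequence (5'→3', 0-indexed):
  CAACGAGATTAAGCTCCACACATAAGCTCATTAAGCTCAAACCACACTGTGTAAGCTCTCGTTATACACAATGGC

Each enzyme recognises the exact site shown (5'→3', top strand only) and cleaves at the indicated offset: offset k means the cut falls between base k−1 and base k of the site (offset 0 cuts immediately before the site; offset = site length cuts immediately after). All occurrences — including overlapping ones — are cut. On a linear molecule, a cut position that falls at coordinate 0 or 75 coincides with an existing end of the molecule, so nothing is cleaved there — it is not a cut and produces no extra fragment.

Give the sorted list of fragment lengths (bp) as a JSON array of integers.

Scan for sites:
  AzqI (CACAC, off=0): starts [16, 42] → cuts [16, 42]
  HnxI (TAAGCTC, off=6): starts [9, 22, 31, 51] → cuts [15, 28, 37, 57]

All cut coordinates (distinct, sorted): [15, 16, 28, 37, 42, 57]

Fragment lengths:
  [0,15): 15 bp
  [15,16): 1 bp
  [16,28): 12 bp
  [28,37): 9 bp
  [37,42): 5 bp
  [42,57): 15 bp
  [57,75): 18 bp

[1,5,9,12,15,15,18]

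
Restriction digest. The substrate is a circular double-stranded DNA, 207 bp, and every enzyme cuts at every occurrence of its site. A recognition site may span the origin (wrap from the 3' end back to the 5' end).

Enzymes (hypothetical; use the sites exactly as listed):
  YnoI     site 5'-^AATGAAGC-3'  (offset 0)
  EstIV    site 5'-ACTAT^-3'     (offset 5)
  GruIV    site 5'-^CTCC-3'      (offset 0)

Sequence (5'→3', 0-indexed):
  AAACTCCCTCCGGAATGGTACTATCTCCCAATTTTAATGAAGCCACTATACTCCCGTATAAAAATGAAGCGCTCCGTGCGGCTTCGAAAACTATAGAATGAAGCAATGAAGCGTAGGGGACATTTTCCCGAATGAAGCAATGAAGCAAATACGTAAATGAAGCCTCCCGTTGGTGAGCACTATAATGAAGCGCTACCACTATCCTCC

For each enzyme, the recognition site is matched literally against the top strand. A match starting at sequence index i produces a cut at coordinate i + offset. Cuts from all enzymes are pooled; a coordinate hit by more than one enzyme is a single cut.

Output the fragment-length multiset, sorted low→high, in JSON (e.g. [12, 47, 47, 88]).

Scan for sites:
  YnoI AATGAAGC/0: at [35, 62, 96, 104, 130, 138, 155, 183] ⇒ [35, 62, 96, 104, 130, 138, 155, 183]
  EstIV ACTAT/5: at [19, 44, 89, 178, 197] ⇒ [24, 49, 94, 183, 202]
  GruIV CTCC/0: at [3, 7, 24, 50, 71, 163, 203] ⇒ [3, 7, 24, 50, 71, 163, 203]

All cut coordinates (distinct, sorted): [3, 7, 24, 35, 49, 50, 62, 71, 94, 96, 104, 130, 138, 155, 163, 183, 202, 203]

Fragment lengths:
  3→7: 4 bp
  7→24: 17 bp
  24→35: 11 bp
  35→49: 14 bp
  49→50: 1 bp
  50→62: 12 bp
  62→71: 9 bp
  71→94: 23 bp
  94→96: 2 bp
  96→104: 8 bp
  104→130: 26 bp
  130→138: 8 bp
  138→155: 17 bp
  155→163: 8 bp
  163→183: 20 bp
  183→202: 19 bp
  202→203: 1 bp
  203→3 (wrap): 207-203+3 = 7 bp

[1,1,2,4,7,8,8,8,9,11,12,14,17,17,19,20,23,26]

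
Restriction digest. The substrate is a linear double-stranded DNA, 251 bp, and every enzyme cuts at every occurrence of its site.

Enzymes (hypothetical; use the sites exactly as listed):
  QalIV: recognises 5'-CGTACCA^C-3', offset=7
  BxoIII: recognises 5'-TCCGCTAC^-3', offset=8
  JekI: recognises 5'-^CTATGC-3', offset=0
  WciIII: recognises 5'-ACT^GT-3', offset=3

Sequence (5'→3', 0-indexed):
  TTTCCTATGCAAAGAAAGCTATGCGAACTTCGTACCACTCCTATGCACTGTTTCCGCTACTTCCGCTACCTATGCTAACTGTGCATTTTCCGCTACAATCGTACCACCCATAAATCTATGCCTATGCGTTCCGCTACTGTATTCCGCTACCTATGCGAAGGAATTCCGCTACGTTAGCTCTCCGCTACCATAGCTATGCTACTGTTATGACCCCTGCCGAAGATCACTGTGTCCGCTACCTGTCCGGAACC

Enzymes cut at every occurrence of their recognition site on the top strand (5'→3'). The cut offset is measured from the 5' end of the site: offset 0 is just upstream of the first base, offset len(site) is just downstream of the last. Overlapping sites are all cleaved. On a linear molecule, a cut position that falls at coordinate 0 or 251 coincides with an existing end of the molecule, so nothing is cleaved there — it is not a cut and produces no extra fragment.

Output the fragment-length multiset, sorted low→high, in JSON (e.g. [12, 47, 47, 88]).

[1,3,4,5,6,9,9,9,10,10,11,11,11,12,12,14,16,16,16,19,22,25]

Site scan:
  QalIV CGTACCAC/7: at [30, 99] ⇒ [37, 106]
  BxoIII TCCGCTAC/8: at [52, 61, 88, 129, 142, 164, 180, 231] ⇒ [60, 69, 96, 137, 150, 172, 188, 239]
  JekI CTATGC/0: at [4, 18, 40, 69, 115, 121, 150, 193] ⇒ [4, 18, 40, 69, 115, 121, 150, 193]
  WciIII ACTGT/3: at [46, 77, 135, 200, 225] ⇒ [49, 80, 138, 203, 228]

Pooled cuts: [4, 18, 37, 40, 49, 60, 69, 80, 96, 106, 115, 121, 137, 138, 150, 172, 188, 193, 203, 228, 239]

Fragment lengths:
  [0,4): 4 bp
  [4,18): 14 bp
  [18,37): 19 bp
  [37,40): 3 bp
  [40,49): 9 bp
  [49,60): 11 bp
  [60,69): 9 bp
  [69,80): 11 bp
  [80,96): 16 bp
  [96,106): 10 bp
  [106,115): 9 bp
  [115,121): 6 bp
  [121,137): 16 bp
  [137,138): 1 bp
  [138,150): 12 bp
  [150,172): 22 bp
  [172,188): 16 bp
  [188,193): 5 bp
  [193,203): 10 bp
  [203,228): 25 bp
  [228,239): 11 bp
  [239,251): 12 bp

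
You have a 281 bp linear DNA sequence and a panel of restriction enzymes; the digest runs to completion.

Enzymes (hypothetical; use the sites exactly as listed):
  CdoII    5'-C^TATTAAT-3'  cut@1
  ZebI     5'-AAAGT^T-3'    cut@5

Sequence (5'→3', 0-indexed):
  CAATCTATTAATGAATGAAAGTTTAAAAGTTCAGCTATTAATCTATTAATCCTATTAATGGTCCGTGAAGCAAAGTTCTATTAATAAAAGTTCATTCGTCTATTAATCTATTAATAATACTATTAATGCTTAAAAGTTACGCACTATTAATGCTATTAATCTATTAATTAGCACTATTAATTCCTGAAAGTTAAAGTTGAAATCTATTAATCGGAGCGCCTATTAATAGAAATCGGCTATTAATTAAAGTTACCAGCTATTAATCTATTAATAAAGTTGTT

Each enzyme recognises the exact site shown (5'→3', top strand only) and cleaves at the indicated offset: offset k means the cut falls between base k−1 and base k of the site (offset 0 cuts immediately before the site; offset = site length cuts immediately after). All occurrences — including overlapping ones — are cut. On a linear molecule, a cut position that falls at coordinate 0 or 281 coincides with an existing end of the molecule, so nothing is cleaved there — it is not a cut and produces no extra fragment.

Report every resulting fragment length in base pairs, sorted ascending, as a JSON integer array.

[2,4,5,5,6,7,7,7,8,8,8,8,8,9,9,9,12,12,13,13,13,16,17,17,17,17,24]

Scan for sites:
  CdoII (CTATTAAT, off=1): starts [4, 34, 42, 51, 77, 99, 107, 119, 143, 152, 160, 173, 203, 219, 236, 256, 264] → cuts [5, 35, 43, 52, 78, 100, 108, 120, 144, 153, 161, 174, 204, 220, 237, 257, 265]
  ZebI (AAAGTT, off=5): starts [17, 25, 71, 86, 132, 186, 192, 245, 272] → cuts [22, 30, 76, 91, 137, 191, 197, 250, 277]

All cut coordinates (distinct, sorted): [5, 22, 30, 35, 43, 52, 76, 78, 91, 100, 108, 120, 137, 144, 153, 161, 174, 191, 197, 204, 220, 237, 250, 257, 265, 277]

Fragments:
  [0,5): 5 bp
  [5,22): 17 bp
  [22,30): 8 bp
  [30,35): 5 bp
  [35,43): 8 bp
  [43,52): 9 bp
  [52,76): 24 bp
  [76,78): 2 bp
  [78,91): 13 bp
  [91,100): 9 bp
  [100,108): 8 bp
  [108,120): 12 bp
  [120,137): 17 bp
  [137,144): 7 bp
  [144,153): 9 bp
  [153,161): 8 bp
  [161,174): 13 bp
  [174,191): 17 bp
  [191,197): 6 bp
  [197,204): 7 bp
  [204,220): 16 bp
  [220,237): 17 bp
  [237,250): 13 bp
  [250,257): 7 bp
  [257,265): 8 bp
  [265,277): 12 bp
  [277,281): 4 bp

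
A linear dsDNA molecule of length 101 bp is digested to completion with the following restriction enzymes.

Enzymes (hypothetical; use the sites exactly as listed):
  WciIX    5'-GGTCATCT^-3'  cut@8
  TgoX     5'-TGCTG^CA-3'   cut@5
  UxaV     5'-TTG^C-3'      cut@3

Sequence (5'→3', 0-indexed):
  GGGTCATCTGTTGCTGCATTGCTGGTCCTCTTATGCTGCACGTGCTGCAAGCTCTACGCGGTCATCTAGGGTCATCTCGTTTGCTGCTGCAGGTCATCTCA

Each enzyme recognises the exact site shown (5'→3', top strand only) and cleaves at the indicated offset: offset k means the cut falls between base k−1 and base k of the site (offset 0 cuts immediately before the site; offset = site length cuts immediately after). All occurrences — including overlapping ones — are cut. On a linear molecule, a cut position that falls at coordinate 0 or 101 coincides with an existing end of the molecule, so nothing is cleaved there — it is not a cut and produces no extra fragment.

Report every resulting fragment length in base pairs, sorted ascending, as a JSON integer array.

[2,3,4,5,6,6,9,9,10,10,17,20]

Site scan:
  WciIX GGTCATCT/8: at [1, 59, 69, 91] ⇒ [9, 67, 77, 99]
  TgoX TGCTGCA/5: at [11, 33, 42, 84] ⇒ [16, 38, 47, 89]
  UxaV TTGC/3: at [10, 18, 80] ⇒ [13, 21, 83]

All cut coordinates (distinct, sorted): [9, 13, 16, 21, 38, 47, 67, 77, 83, 89, 99]

Fragments:
  [0,9): 9 bp
  [9,13): 4 bp
  [13,16): 3 bp
  [16,21): 5 bp
  [21,38): 17 bp
  [38,47): 9 bp
  [47,67): 20 bp
  [67,77): 10 bp
  [77,83): 6 bp
  [83,89): 6 bp
  [89,99): 10 bp
  [99,101): 2 bp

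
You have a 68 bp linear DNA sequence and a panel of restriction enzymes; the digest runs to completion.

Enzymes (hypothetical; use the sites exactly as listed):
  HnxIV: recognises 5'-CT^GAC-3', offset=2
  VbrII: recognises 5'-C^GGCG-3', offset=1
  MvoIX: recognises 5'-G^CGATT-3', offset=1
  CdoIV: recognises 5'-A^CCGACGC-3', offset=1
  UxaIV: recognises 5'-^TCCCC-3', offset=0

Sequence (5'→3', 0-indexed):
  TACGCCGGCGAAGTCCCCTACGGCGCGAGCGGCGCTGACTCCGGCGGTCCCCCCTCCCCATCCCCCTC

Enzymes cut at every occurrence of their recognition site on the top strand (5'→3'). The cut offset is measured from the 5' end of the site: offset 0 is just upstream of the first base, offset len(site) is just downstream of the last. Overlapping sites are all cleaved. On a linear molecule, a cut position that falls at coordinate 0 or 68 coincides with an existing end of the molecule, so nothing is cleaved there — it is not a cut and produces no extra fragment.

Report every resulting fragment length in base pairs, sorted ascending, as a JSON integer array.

Scan for sites:
  HnxIV (CTGAC, off=2): starts [34] → cuts [36]
  VbrII (CGGCG, off=1): starts [5, 20, 29, 41] → cuts [6, 21, 30, 42]
  MvoIX (GCGATT, off=1): no sites
  CdoIV (ACCGACGC, off=1): no sites
  UxaIV (TCCCC, off=0): starts [13, 47, 54, 60] → cuts [13, 47, 54, 60]

All cut coordinates (distinct, sorted): [6, 13, 21, 30, 36, 42, 47, 54, 60]

Fragments:
  [0,6): 6 bp
  [6,13): 7 bp
  [13,21): 8 bp
  [21,30): 9 bp
  [30,36): 6 bp
  [36,42): 6 bp
  [42,47): 5 bp
  [47,54): 7 bp
  [54,60): 6 bp
  [60,68): 8 bp

[5,6,6,6,6,7,7,8,8,9]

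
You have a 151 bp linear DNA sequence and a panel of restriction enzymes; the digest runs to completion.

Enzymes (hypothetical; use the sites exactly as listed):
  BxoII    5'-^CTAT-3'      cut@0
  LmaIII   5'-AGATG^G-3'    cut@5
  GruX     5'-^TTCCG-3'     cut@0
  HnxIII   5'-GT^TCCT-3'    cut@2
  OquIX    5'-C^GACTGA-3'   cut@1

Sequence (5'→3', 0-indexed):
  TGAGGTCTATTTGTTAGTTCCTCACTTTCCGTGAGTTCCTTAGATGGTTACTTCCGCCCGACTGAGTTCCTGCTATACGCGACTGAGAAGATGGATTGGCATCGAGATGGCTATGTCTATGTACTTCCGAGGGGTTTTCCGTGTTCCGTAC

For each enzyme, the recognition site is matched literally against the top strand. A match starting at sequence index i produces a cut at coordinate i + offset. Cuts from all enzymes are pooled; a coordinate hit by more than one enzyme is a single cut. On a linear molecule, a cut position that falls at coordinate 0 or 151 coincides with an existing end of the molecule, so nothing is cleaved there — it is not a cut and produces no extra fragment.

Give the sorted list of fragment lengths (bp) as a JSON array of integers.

[1,5,5,6,6,7,8,8,8,8,8,8,10,10,12,12,13,16]

Per-enzyme occurrences:
  BxoII (CTAT, off=0): starts [6, 72, 110, 116] → cuts [6, 72, 110, 116]
  LmaIII (AGATGG, off=5): starts [41, 88, 104] → cuts [46, 93, 109]
  GruX (TTCCG, off=0): starts [26, 51, 124, 136, 143] → cuts [26, 51, 124, 136, 143]
  HnxIII (GTTCCT, off=2): starts [16, 34, 65] → cuts [18, 36, 67]
  OquIX (CGACTGA, off=1): starts [58, 79] → cuts [59, 80]

All cut coordinates (distinct, sorted): [6, 18, 26, 36, 46, 51, 59, 67, 72, 80, 93, 109, 110, 116, 124, 136, 143]

Fragments:
  [0,6): 6 bp
  [6,18): 12 bp
  [18,26): 8 bp
  [26,36): 10 bp
  [36,46): 10 bp
  [46,51): 5 bp
  [51,59): 8 bp
  [59,67): 8 bp
  [67,72): 5 bp
  [72,80): 8 bp
  [80,93): 13 bp
  [93,109): 16 bp
  [109,110): 1 bp
  [110,116): 6 bp
  [116,124): 8 bp
  [124,136): 12 bp
  [136,143): 7 bp
  [143,151): 8 bp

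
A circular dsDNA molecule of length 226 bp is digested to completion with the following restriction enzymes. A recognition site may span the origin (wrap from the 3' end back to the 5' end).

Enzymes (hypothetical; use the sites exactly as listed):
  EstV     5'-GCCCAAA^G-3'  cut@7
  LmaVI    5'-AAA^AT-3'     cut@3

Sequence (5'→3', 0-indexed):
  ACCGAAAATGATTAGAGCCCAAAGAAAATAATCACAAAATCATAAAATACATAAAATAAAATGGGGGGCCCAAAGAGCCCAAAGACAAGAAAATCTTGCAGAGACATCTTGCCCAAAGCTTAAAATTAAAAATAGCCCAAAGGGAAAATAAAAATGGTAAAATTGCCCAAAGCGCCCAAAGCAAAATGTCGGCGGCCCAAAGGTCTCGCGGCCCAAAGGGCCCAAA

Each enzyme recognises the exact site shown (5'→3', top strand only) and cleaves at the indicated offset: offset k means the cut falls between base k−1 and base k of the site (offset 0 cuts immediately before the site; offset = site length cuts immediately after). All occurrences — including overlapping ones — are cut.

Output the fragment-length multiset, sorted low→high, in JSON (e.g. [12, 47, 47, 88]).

[4,5,5,6,6,7,7,8,8,9,9,9,9,10,10,11,14,16,16,16,16,25]

Scan for sites:
  EstV GCCCAAAG/7: at [16, 67, 76, 110, 134, 164, 173, 194, 210] ⇒ [23, 74, 83, 117, 141, 171, 180, 201, 217]
  LmaVI AAAAT/3: at [4, 24, 35, 43, 52, 57, 89, 121, 128, 144, 150, 158, 182] ⇒ [7, 27, 38, 46, 55, 60, 92, 124, 131, 147, 153, 161, 185]

All cut coordinates (distinct, sorted): [7, 23, 27, 38, 46, 55, 60, 74, 83, 92, 117, 124, 131, 141, 147, 153, 161, 171, 180, 185, 201, 217]

Fragment lengths:
  7→23: 16 bp
  23→27: 4 bp
  27→38: 11 bp
  38→46: 8 bp
  46→55: 9 bp
  55→60: 5 bp
  60→74: 14 bp
  74→83: 9 bp
  83→92: 9 bp
  92→117: 25 bp
  117→124: 7 bp
  124→131: 7 bp
  131→141: 10 bp
  141→147: 6 bp
  147→153: 6 bp
  153→161: 8 bp
  161→171: 10 bp
  171→180: 9 bp
  180→185: 5 bp
  185→201: 16 bp
  201→217: 16 bp
  217→7 (wrap): 226-217+7 = 16 bp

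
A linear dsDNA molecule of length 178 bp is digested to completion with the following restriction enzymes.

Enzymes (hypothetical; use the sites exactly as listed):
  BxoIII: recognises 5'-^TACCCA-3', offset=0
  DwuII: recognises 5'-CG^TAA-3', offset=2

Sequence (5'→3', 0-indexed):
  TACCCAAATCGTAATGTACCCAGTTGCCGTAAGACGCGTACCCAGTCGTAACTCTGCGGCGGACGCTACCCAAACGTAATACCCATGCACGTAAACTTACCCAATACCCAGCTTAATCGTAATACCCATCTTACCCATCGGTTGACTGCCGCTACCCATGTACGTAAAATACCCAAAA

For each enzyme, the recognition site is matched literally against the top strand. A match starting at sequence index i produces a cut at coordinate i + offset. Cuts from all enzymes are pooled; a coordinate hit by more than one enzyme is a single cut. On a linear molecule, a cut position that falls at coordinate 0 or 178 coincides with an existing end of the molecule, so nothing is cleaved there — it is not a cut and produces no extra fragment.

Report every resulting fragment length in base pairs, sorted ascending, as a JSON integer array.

[3,3,5,5,6,7,9,9,9,10,10,11,12,12,13,15,18,21]

Scan for sites:
  BxoIII TACCCA/0: at [0, 16, 38, 66, 79, 97, 104, 122, 131, 152, 169] ⇒ [16, 38, 66, 79, 97, 104, 122, 131, 152, 169] (position 0 is a terminus of the linear molecule — no cut)
  DwuII CGTAA/2: at [9, 27, 46, 74, 89, 117, 162] ⇒ [11, 29, 48, 76, 91, 119, 164]

Pooled cuts: [11, 16, 29, 38, 48, 66, 76, 79, 91, 97, 104, 119, 122, 131, 152, 164, 169]

Fragment lengths:
  [0,11): 11 bp
  [11,16): 5 bp
  [16,29): 13 bp
  [29,38): 9 bp
  [38,48): 10 bp
  [48,66): 18 bp
  [66,76): 10 bp
  [76,79): 3 bp
  [79,91): 12 bp
  [91,97): 6 bp
  [97,104): 7 bp
  [104,119): 15 bp
  [119,122): 3 bp
  [122,131): 9 bp
  [131,152): 21 bp
  [152,164): 12 bp
  [164,169): 5 bp
  [169,178): 9 bp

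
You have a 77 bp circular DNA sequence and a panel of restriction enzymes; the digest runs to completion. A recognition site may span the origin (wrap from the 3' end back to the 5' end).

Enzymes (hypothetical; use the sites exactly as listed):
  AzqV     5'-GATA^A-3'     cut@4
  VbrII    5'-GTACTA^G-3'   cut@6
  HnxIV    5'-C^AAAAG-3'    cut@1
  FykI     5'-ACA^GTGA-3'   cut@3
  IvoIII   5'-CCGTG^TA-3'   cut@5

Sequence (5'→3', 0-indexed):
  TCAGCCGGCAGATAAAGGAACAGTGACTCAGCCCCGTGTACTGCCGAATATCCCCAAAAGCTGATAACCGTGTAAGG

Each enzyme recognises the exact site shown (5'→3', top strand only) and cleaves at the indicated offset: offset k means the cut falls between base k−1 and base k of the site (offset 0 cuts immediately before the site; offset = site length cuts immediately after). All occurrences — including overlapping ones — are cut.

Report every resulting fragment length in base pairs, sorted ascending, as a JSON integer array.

[6,8,11,16,17,19]

Per-enzyme occurrences:
  AzqV (GATAA, off=4): starts [10, 62] → cuts [14, 66]
  VbrII (GTACTAG, off=6): no sites
  HnxIV (CAAAAG, off=1): starts [54] → cuts [55]
  FykI (ACAGTGA, off=3): starts [19] → cuts [22]
  IvoIII (CCGTGTA, off=5): starts [33, 67] → cuts [38, 72]

All cut coordinates (distinct, sorted): [14, 22, 38, 55, 66, 72]

Fragment lengths:
  14→22: 8 bp
  22→38: 16 bp
  38→55: 17 bp
  55→66: 11 bp
  66→72: 6 bp
  72→14 (wrap): 77-72+14 = 19 bp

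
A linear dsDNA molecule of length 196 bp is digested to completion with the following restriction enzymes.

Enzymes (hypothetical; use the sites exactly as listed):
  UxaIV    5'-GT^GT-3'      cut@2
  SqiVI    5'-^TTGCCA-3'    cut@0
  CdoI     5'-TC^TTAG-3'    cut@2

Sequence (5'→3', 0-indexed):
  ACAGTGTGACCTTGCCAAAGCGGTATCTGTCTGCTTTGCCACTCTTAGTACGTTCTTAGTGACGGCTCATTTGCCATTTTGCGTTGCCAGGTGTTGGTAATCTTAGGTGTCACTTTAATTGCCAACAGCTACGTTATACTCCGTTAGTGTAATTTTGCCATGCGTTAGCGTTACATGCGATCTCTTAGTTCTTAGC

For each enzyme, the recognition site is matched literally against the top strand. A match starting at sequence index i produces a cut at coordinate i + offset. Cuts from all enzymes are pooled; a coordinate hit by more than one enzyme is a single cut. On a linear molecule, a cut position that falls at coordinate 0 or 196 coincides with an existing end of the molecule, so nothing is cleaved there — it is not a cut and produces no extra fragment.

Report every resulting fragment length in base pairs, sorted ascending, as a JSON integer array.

Per-enzyme occurrences:
  UxaIV (GTGT, off=2): starts [3, 90, 106, 146] → cuts [5, 92, 108, 148]
  SqiVI (TTGCCA, off=0): starts [11, 35, 70, 83, 118, 154] → cuts [11, 35, 70, 83, 118, 154]
  CdoI (TCTTAG, off=2): starts [42, 53, 100, 182, 189] → cuts [44, 55, 102, 184, 191]

All cut coordinates (distinct, sorted): [5, 11, 35, 44, 55, 70, 83, 92, 102, 108, 118, 148, 154, 184, 191]

Fragment lengths:
  [0,5): 5 bp
  [5,11): 6 bp
  [11,35): 24 bp
  [35,44): 9 bp
  [44,55): 11 bp
  [55,70): 15 bp
  [70,83): 13 bp
  [83,92): 9 bp
  [92,102): 10 bp
  [102,108): 6 bp
  [108,118): 10 bp
  [118,148): 30 bp
  [148,154): 6 bp
  [154,184): 30 bp
  [184,191): 7 bp
  [191,196): 5 bp

[5,5,6,6,6,7,9,9,10,10,11,13,15,24,30,30]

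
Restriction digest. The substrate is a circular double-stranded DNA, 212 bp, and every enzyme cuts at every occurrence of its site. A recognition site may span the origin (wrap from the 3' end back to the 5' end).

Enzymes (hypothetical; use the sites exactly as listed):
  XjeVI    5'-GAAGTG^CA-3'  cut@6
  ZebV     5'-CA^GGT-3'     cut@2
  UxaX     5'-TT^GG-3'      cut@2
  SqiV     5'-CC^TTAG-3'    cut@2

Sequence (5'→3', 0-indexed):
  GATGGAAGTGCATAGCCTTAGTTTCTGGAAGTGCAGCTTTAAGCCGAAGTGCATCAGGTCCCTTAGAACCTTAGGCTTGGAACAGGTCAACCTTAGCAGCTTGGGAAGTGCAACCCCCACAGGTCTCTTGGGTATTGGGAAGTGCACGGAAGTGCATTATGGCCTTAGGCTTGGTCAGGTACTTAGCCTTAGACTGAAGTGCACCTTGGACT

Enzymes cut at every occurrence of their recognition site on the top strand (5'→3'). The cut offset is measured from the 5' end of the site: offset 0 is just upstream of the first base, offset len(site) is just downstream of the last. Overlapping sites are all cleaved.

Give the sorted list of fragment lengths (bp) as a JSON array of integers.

[5,5,6,6,6,7,7,8,8,8,8,8,8,8,10,10,10,11,11,13,15,16,18]

Site scan:
  XjeVI (GAAGTGCA, off=6): starts [4, 27, 45, 104, 138, 148, 195] → cuts [10, 33, 51, 110, 144, 154, 201]
  ZebV (CAGGT, off=2): starts [54, 82, 119, 175] → cuts [56, 84, 121, 177]
  UxaX (TTGG, off=2): starts [76, 100, 127, 134, 170, 205] → cuts [78, 102, 129, 136, 172, 207]
  SqiV (CCTTAG, off=2): starts [15, 60, 68, 90, 162, 186] → cuts [17, 62, 70, 92, 164, 188]

Pooled cuts: [10, 17, 33, 51, 56, 62, 70, 78, 84, 92, 102, 110, 121, 129, 136, 144, 154, 164, 172, 177, 188, 201, 207]

Fragment lengths:
  10→17: 7 bp
  17→33: 16 bp
  33→51: 18 bp
  51→56: 5 bp
  56→62: 6 bp
  62→70: 8 bp
  70→78: 8 bp
  78→84: 6 bp
  84→92: 8 bp
  92→102: 10 bp
  102→110: 8 bp
  110→121: 11 bp
  121→129: 8 bp
  129→136: 7 bp
  136→144: 8 bp
  144→154: 10 bp
  154→164: 10 bp
  164→172: 8 bp
  172→177: 5 bp
  177→188: 11 bp
  188→201: 13 bp
  201→207: 6 bp
  207→10 (wrap): 212-207+10 = 15 bp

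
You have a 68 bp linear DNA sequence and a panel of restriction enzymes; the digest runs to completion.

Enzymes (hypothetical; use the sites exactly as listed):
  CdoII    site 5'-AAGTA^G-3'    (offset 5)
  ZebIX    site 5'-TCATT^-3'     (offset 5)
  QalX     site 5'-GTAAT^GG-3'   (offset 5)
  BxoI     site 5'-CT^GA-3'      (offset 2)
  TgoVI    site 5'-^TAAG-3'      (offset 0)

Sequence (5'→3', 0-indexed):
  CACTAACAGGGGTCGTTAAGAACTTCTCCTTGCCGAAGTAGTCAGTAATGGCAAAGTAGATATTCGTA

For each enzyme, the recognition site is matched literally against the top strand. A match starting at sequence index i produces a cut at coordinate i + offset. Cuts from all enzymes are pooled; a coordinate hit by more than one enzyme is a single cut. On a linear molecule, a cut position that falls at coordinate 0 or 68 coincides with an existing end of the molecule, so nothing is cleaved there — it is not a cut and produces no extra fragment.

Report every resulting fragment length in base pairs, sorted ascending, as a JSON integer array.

[9,9,10,16,24]

Site scan:
  CdoII (AAGTAG, off=5): starts [35, 53] → cuts [40, 58]
  ZebIX (TCATT, off=5): no sites
  QalX (GTAATGG, off=5): starts [44] → cuts [49]
  BxoI (CTGA, off=2): no sites
  TgoVI (TAAG, off=0): starts [16] → cuts [16]

Pooled cuts: [16, 40, 49, 58]

Fragments:
  [0,16): 16 bp
  [16,40): 24 bp
  [40,49): 9 bp
  [49,58): 9 bp
  [58,68): 10 bp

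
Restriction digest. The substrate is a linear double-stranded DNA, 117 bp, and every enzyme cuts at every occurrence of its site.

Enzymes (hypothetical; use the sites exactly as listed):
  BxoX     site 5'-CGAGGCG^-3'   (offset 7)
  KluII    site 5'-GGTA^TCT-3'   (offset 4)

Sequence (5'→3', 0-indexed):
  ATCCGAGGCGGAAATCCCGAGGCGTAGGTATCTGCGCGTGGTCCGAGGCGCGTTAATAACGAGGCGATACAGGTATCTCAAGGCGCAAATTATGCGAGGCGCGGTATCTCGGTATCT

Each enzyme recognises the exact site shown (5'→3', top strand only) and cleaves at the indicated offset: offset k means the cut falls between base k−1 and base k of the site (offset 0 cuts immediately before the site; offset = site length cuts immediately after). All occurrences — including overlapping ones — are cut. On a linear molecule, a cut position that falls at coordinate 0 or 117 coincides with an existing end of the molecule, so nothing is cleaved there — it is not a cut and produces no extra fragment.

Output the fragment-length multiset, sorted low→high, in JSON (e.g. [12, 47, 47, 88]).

Site scan:
  BxoX CGAGGCG/7: at [3, 17, 43, 59, 94] ⇒ [10, 24, 50, 66, 101]
  KluII GGTATCT/4: at [26, 71, 102, 110] ⇒ [30, 75, 106, 114]

Pooled cuts: [10, 24, 30, 50, 66, 75, 101, 106, 114]

Fragments:
  [0,10): 10 bp
  [10,24): 14 bp
  [24,30): 6 bp
  [30,50): 20 bp
  [50,66): 16 bp
  [66,75): 9 bp
  [75,101): 26 bp
  [101,106): 5 bp
  [106,114): 8 bp
  [114,117): 3 bp

[3,5,6,8,9,10,14,16,20,26]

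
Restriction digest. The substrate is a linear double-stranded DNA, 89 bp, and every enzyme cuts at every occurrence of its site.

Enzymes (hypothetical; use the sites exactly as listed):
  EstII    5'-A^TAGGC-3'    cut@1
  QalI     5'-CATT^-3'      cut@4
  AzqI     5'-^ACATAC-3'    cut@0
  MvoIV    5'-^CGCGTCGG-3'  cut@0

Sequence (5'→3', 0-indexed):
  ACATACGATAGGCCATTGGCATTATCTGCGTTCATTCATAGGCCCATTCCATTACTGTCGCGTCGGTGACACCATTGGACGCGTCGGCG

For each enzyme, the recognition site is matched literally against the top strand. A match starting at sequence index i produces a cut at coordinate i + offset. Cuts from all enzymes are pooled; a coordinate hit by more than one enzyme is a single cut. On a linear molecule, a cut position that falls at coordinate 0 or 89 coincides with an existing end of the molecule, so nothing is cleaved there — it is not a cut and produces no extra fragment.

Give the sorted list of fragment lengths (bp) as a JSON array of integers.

[2,3,5,5,6,8,9,10,10,13,18]

Scan for sites:
  EstII ATAGGC/1: at [7, 37] ⇒ [8, 38]
  QalI CATT/4: at [13, 19, 32, 44, 49, 72] ⇒ [17, 23, 36, 48, 53, 76]
  AzqI ACATAC/0: at [0] ⇒ [] (position 0 is a terminus of the linear molecule — no cut)
  MvoIV CGCGTCGG/0: at [58, 79] ⇒ [58, 79]

All cut coordinates (distinct, sorted): [8, 17, 23, 36, 38, 48, 53, 58, 76, 79]

Fragment lengths:
  [0,8): 8 bp
  [8,17): 9 bp
  [17,23): 6 bp
  [23,36): 13 bp
  [36,38): 2 bp
  [38,48): 10 bp
  [48,53): 5 bp
  [53,58): 5 bp
  [58,76): 18 bp
  [76,79): 3 bp
  [79,89): 10 bp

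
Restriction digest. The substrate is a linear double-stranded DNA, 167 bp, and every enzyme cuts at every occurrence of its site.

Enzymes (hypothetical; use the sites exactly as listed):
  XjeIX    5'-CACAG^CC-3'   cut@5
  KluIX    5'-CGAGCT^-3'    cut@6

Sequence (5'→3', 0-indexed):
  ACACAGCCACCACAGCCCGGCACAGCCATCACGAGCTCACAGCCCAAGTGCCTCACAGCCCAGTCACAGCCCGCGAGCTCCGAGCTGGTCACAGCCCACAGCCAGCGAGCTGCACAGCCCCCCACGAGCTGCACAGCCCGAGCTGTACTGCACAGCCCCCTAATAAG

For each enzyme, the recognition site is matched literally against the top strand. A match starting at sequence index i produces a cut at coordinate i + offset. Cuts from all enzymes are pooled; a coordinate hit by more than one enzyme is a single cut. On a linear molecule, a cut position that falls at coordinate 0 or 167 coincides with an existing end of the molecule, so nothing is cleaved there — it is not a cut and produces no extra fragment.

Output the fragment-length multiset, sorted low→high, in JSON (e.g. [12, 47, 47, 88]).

Scan for sites:
  XjeIX CACAGCC/5: at [1, 10, 20, 37, 53, 64, 89, 96, 112, 131, 150] ⇒ [6, 15, 25, 42, 58, 69, 94, 101, 117, 136, 155]
  KluIX CGAGCT/6: at [31, 73, 80, 105, 124, 138] ⇒ [37, 79, 86, 111, 130, 144]

All cut coordinates (distinct, sorted): [6, 15, 25, 37, 42, 58, 69, 79, 86, 94, 101, 111, 117, 130, 136, 144, 155]

Fragment lengths:
  [0,6): 6 bp
  [6,15): 9 bp
  [15,25): 10 bp
  [25,37): 12 bp
  [37,42): 5 bp
  [42,58): 16 bp
  [58,69): 11 bp
  [69,79): 10 bp
  [79,86): 7 bp
  [86,94): 8 bp
  [94,101): 7 bp
  [101,111): 10 bp
  [111,117): 6 bp
  [117,130): 13 bp
  [130,136): 6 bp
  [136,144): 8 bp
  [144,155): 11 bp
  [155,167): 12 bp

[5,6,6,6,7,7,8,8,9,10,10,10,11,11,12,12,13,16]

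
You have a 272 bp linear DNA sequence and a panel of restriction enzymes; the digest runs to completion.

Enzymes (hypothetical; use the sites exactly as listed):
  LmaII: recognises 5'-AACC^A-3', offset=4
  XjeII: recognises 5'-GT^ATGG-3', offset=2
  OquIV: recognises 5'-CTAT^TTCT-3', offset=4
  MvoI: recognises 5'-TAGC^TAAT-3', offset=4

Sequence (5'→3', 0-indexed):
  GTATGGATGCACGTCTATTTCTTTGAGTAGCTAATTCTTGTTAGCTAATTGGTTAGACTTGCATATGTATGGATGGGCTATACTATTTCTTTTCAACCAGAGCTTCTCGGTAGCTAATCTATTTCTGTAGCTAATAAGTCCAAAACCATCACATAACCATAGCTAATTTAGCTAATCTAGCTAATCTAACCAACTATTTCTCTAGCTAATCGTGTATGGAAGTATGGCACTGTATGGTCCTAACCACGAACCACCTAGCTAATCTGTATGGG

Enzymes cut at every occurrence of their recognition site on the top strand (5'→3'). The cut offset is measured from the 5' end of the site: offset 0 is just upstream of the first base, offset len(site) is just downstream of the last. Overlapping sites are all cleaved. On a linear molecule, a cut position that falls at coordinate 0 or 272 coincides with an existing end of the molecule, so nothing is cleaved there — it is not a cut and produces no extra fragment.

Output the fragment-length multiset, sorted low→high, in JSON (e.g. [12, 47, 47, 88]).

Site scan:
  LmaII (AACCA, off=4): starts [94, 143, 154, 187, 241, 248] → cuts [98, 147, 158, 191, 245, 252]
  XjeII (GTATGG, off=2): starts [0, 66, 213, 221, 231, 265] → cuts [2, 68, 215, 223, 233, 267]
  OquIV (CTATTTCT, off=4): starts [14, 82, 118, 193] → cuts [18, 86, 122, 197]
  MvoI (TAGCTAAT, off=4): starts [27, 41, 110, 127, 159, 168, 177, 202, 255] → cuts [31, 45, 114, 131, 163, 172, 181, 206, 259]

All cut coordinates (distinct, sorted): [2, 18, 31, 45, 68, 86, 98, 114, 122, 131, 147, 158, 163, 172, 181, 191, 197, 206, 215, 223, 233, 245, 252, 259, 267]

Fragment lengths:
  [0,2): 2 bp
  [2,18): 16 bp
  [18,31): 13 bp
  [31,45): 14 bp
  [45,68): 23 bp
  [68,86): 18 bp
  [86,98): 12 bp
  [98,114): 16 bp
  [114,122): 8 bp
  [122,131): 9 bp
  [131,147): 16 bp
  [147,158): 11 bp
  [158,163): 5 bp
  [163,172): 9 bp
  [172,181): 9 bp
  [181,191): 10 bp
  [191,197): 6 bp
  [197,206): 9 bp
  [206,215): 9 bp
  [215,223): 8 bp
  [223,233): 10 bp
  [233,245): 12 bp
  [245,252): 7 bp
  [252,259): 7 bp
  [259,267): 8 bp
  [267,272): 5 bp

[2,5,5,6,7,7,8,8,8,9,9,9,9,9,10,10,11,12,12,13,14,16,16,16,18,23]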